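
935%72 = 71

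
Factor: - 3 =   -  3^1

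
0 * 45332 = 0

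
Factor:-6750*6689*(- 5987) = 2^1*3^3*5^3*5987^1 * 6689^1=270317540250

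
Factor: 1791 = 3^2*199^1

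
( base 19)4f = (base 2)1011011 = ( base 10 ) 91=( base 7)160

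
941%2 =1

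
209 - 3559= - 3350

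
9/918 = 1/102=0.01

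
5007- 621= 4386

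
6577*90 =591930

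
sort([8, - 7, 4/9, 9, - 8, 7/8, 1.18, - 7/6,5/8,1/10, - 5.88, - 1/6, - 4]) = [ - 8, - 7, - 5.88, - 4,  -  7/6, - 1/6, 1/10, 4/9, 5/8,7/8, 1.18, 8, 9]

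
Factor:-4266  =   - 2^1*3^3*79^1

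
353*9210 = 3251130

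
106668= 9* 11852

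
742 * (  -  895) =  - 664090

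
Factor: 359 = 359^1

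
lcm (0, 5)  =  0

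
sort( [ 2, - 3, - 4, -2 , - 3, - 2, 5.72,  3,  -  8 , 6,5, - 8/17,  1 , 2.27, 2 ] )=[ - 8 , - 4,-3,-3, - 2,  -  2,  -  8/17, 1, 2,  2, 2.27, 3, 5,5.72 , 6 ] 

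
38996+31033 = 70029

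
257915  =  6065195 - 5807280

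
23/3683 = 23/3683 = 0.01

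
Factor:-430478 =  - 2^1*215239^1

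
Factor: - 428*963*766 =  - 2^3*3^2*107^2*383^1 = - 315717624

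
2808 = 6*468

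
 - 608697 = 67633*( - 9)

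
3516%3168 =348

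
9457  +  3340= 12797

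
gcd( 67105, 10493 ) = 1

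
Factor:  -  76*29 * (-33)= 2^2*3^1 * 11^1*19^1*29^1= 72732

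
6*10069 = 60414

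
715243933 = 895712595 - 180468662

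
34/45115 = 34/45115 = 0.00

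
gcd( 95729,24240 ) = 1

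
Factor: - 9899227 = - 13^1*103^1  *  7393^1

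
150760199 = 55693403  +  95066796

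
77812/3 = 77812/3 = 25937.33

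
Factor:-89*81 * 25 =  - 180225=- 3^4*5^2*89^1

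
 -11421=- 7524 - 3897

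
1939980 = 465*4172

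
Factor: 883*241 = 212803=241^1*883^1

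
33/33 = 1= 1.00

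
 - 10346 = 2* ( - 5173 )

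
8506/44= 4253/22= 193.32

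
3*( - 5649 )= - 16947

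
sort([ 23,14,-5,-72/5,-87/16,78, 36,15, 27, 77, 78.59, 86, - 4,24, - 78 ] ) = [  -  78, - 72/5,  -  87/16, - 5,  -  4,14,15,23,  24,27,36,77,78 , 78.59, 86 ] 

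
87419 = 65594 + 21825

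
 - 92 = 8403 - 8495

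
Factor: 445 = 5^1*89^1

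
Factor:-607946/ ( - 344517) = 2^1*3^(-1)*23^(-1) * 449^1*677^1*4993^( - 1)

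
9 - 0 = 9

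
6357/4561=6357/4561 = 1.39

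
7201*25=180025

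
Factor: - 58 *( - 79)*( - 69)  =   - 2^1*3^1*23^1 * 29^1*79^1 = - 316158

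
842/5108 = 421/2554 = 0.16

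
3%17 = 3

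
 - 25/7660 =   -  1 + 1527/1532=-0.00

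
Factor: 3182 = 2^1 * 37^1*43^1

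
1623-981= 642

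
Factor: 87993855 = 3^2 * 5^1*89^1 * 127^1*173^1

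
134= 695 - 561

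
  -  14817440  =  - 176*84190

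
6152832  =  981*6272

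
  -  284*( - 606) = 172104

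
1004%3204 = 1004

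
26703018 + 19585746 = 46288764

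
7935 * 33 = 261855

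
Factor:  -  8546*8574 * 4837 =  - 354423455148=- 2^2 * 3^1 * 7^1*691^1* 1429^1*4273^1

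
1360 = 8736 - 7376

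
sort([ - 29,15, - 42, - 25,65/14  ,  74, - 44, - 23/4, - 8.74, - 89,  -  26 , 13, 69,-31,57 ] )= [  -  89 , - 44, - 42, - 31,-29, - 26, - 25, -8.74, - 23/4,  65/14,  13, 15,57  ,  69,74 ]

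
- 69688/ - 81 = 69688/81 = 860.35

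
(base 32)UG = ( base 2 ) 1111010000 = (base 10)976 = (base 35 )rv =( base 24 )1gg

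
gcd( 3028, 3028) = 3028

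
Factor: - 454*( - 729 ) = 2^1*3^6*227^1 = 330966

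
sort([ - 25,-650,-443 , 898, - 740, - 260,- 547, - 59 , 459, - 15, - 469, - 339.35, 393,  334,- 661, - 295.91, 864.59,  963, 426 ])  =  [ - 740, - 661, - 650, - 547, - 469, - 443, - 339.35, - 295.91, - 260 , - 59, - 25, - 15,334 , 393, 426 , 459, 864.59, 898, 963]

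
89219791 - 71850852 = 17368939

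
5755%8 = 3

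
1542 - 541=1001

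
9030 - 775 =8255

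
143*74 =10582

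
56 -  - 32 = 88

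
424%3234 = 424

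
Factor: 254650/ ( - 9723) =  - 550/21 = - 2^1*3^(-1)*5^2 * 7^(-1)*11^1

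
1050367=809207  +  241160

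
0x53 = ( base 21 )3K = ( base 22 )3H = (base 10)83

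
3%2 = 1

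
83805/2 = 41902 + 1/2 = 41902.50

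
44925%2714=1501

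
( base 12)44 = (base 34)1i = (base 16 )34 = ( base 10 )52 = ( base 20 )2C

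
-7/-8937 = 7/8937 = 0.00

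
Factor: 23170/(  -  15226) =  - 5^1*7^1*23^( - 1) = - 35/23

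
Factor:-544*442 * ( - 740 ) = 2^8*5^1*13^1*17^2*37^1=177931520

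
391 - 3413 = -3022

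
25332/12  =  2111= 2111.00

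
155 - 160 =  - 5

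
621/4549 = 621/4549 = 0.14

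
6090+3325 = 9415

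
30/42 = 5/7= 0.71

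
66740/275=13348/55 =242.69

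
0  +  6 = 6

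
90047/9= 90047/9 = 10005.22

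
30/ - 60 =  - 1/2 = -  0.50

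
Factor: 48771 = 3^2 * 5419^1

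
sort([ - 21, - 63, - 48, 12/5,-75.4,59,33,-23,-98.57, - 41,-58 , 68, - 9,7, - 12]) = [-98.57, - 75.4,  -  63, - 58,-48,-41, - 23, - 21, - 12, - 9,12/5,7,33,59 , 68]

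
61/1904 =61/1904 = 0.03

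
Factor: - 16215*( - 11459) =185807685 =3^1*5^1*7^1*23^1*47^1*1637^1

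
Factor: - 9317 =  - 7^1*11^3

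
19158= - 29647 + 48805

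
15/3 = 5 = 5.00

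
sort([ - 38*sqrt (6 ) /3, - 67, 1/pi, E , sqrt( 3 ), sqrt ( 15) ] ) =[ - 67, - 38*sqrt(6) /3, 1/pi,sqrt(3), E,  sqrt( 15)]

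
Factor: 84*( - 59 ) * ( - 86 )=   2^3*3^1*7^1*43^1*59^1 = 426216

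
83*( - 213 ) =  - 17679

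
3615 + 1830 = 5445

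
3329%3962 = 3329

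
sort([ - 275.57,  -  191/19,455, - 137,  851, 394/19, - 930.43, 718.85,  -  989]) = [ - 989, - 930.43, - 275.57 , - 137, - 191/19,394/19,455,718.85,851]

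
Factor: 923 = 13^1  *  71^1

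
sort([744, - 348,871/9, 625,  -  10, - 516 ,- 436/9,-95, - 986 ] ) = [-986, - 516 ,-348, - 95,-436/9 , - 10,871/9, 625,  744 ] 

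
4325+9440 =13765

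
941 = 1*941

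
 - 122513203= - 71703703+  -  50809500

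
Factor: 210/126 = 3^( - 1) * 5^1 = 5/3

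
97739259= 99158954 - 1419695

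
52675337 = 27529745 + 25145592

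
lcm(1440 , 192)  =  2880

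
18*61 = 1098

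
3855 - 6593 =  - 2738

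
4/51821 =4/51821 = 0.00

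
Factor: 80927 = 7^1*11^1*1051^1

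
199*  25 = 4975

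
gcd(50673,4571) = 7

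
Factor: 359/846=2^ ( - 1) * 3^( -2)*47^( - 1)*359^1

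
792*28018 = 22190256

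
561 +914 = 1475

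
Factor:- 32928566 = - 2^1* 11^1*1496753^1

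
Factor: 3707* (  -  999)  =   - 3^3*11^1*37^1*337^1=- 3703293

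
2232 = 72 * 31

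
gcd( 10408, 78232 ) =8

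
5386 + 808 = 6194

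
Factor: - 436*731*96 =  - 30596736 = - 2^7* 3^1*17^1*43^1  *  109^1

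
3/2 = 3/2 = 1.50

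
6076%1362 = 628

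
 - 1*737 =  - 737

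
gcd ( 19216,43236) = 4804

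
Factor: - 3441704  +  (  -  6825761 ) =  - 5^1 * 13^1 * 137^1*1153^1= -10267465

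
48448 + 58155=106603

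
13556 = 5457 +8099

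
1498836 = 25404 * 59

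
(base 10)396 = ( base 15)1B6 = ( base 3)112200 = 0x18c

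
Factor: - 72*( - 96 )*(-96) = - 663552=- 2^13*3^4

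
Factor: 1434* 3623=2^1 * 3^1 * 239^1 *3623^1 = 5195382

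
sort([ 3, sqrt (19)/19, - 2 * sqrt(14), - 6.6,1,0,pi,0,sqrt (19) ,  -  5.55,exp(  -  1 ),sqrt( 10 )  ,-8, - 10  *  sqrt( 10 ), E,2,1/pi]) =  [ - 10*sqrt( 10), - 8,- 2 * sqrt (14 ), - 6.6, - 5.55,0, 0,  sqrt( 19 )/19,1/pi, exp( - 1), 1,2,E, 3,pi, sqrt(10),  sqrt( 19)]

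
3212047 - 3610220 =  - 398173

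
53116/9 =5901 + 7/9 = 5901.78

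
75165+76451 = 151616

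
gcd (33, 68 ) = 1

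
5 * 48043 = 240215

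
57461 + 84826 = 142287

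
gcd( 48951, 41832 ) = 63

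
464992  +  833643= 1298635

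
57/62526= 19/20842 = 0.00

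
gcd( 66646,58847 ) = 709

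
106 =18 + 88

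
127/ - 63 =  - 3 + 62/63  =  - 2.02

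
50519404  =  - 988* ( -51133 ) 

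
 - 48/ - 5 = 9+3/5 = 9.60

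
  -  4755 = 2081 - 6836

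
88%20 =8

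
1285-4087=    - 2802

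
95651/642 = 148 + 635/642 = 148.99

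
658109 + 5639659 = 6297768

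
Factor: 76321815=3^1*5^1 * 5088121^1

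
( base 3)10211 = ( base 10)103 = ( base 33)34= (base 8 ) 147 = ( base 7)205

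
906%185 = 166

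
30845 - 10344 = 20501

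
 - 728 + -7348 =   -  8076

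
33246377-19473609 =13772768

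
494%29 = 1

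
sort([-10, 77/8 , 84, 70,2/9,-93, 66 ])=[ - 93, -10,  2/9,77/8, 66,70,84 ]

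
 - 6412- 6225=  - 12637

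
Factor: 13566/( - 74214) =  - 3^( - 1)* 17^1*31^( - 1 ) =- 17/93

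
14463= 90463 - 76000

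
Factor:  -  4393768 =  - 2^3*549221^1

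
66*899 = 59334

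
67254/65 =67254/65 = 1034.68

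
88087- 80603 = 7484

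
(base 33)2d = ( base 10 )79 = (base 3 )2221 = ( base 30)2J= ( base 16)4F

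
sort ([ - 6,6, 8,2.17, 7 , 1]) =[ - 6,1,2.17,6,7, 8 ]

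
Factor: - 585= - 3^2 * 5^1* 13^1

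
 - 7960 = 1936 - 9896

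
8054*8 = 64432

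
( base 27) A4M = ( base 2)1110011111100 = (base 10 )7420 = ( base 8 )16374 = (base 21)GH7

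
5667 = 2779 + 2888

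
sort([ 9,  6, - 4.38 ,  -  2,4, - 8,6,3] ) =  [- 8, - 4.38,-2,3, 4, 6 , 6,9] 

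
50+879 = 929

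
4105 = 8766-4661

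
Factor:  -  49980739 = -49980739^1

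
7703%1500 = 203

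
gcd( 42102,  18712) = 4678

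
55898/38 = 1471  =  1471.00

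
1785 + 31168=32953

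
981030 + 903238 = 1884268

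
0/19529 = 0 = 0.00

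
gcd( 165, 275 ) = 55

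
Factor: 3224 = 2^3*13^1*31^1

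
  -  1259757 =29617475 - 30877232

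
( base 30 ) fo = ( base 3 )122120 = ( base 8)732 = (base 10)474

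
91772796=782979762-691206966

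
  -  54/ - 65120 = 27/32560 = 0.00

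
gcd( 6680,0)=6680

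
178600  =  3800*47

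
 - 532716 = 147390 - 680106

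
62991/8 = 62991/8= 7873.88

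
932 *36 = 33552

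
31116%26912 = 4204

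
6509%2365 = 1779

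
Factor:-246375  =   - 3^3*5^3*73^1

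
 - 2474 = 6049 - 8523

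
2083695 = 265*7863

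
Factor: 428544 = 2^9 *3^3*31^1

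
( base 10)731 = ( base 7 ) 2063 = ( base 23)18I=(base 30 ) ob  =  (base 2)1011011011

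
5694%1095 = 219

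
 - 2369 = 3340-5709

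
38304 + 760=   39064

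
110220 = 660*167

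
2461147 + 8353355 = 10814502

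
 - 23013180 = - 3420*6729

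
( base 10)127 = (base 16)7f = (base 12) A7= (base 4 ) 1333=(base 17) 78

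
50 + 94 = 144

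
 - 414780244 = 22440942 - 437221186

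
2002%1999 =3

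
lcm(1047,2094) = 2094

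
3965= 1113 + 2852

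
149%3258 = 149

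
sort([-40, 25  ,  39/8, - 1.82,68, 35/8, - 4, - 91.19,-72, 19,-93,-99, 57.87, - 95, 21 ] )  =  [ - 99,-95, - 93, - 91.19,  -  72,-40, - 4, -1.82, 35/8, 39/8 , 19, 21, 25,57.87, 68] 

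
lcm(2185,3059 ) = 15295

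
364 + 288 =652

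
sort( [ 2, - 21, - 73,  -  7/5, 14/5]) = [ - 73,- 21,-7/5, 2,  14/5 ] 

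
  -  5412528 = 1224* ( - 4422) 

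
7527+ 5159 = 12686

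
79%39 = 1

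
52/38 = 26/19 = 1.37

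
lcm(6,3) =6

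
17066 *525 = 8959650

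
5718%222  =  168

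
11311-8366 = 2945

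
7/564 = 7/564 = 0.01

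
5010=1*5010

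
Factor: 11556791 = 11556791^1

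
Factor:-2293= - 2293^1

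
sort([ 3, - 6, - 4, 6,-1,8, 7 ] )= [ - 6, - 4, - 1,3,6,7 , 8 ] 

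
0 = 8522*0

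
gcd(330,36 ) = 6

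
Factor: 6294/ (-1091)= - 2^1*3^1* 1049^1*1091^( - 1)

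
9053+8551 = 17604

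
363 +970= 1333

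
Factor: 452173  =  211^1*2143^1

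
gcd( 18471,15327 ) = 393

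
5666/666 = 2833/333 = 8.51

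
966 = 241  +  725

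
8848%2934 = 46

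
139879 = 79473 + 60406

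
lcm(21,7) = 21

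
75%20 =15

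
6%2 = 0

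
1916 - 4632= - 2716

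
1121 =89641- 88520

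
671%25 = 21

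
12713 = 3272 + 9441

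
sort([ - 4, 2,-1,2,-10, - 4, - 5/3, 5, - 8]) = [  -  10,-8, - 4  , - 4, - 5/3, - 1, 2,2, 5]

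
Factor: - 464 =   -  2^4  *  29^1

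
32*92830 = 2970560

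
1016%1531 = 1016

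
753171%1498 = 1175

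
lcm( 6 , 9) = 18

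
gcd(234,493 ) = 1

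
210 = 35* 6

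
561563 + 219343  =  780906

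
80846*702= 56753892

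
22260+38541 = 60801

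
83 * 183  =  15189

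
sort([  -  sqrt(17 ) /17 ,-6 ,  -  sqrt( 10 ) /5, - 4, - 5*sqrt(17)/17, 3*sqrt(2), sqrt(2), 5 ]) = [ - 6, - 4, - 5*sqrt(  17) /17, - sqrt( 10)/5, - sqrt( 17)/17,sqrt (2 ), 3*sqrt (2), 5]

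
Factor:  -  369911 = - 19^1*19469^1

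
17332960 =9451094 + 7881866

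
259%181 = 78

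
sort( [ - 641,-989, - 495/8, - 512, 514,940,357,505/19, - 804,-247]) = [ - 989, - 804, -641, - 512, - 247, -495/8,  505/19,357, 514,940 ] 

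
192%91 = 10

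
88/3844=22/961 = 0.02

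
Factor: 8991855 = 3^2*5^1*199819^1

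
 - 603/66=-10 + 19/22 = - 9.14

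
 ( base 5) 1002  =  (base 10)127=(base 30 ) 47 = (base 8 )177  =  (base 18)71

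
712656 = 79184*9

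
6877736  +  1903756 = 8781492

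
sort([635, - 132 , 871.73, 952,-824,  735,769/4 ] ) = [ - 824, - 132,769/4,635, 735,871.73,952 ] 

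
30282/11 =2752 + 10/11 = 2752.91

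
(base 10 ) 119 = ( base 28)47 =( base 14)87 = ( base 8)167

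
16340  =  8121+8219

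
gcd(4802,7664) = 2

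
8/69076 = 2/17269 = 0.00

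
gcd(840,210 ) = 210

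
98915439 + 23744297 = 122659736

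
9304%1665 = 979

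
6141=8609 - 2468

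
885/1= 885 = 885.00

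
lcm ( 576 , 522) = 16704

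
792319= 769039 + 23280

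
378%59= 24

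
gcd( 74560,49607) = 1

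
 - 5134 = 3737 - 8871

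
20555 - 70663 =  - 50108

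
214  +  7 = 221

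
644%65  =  59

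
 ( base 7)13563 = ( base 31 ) 3R0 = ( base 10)3720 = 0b111010001000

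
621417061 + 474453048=1095870109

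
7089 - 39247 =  - 32158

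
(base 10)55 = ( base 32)1N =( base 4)313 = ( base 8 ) 67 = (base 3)2001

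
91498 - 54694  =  36804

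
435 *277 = 120495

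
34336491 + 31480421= 65816912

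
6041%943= 383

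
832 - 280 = 552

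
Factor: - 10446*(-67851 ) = 708771546 = 2^1*3^4*7^1*359^1*1741^1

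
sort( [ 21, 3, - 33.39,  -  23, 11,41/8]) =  [  -  33.39, - 23, 3,41/8, 11, 21] 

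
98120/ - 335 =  -293 + 7/67 = - 292.90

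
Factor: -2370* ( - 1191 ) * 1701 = 2^1*3^7*5^1*7^1*79^1*397^1 = 4801361670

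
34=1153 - 1119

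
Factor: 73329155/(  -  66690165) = -14665831/13338033 = - 3^(-1 )*53^( - 1 )*67^1*71^1*149^(- 1 )*563^ (- 1)*3083^1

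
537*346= 185802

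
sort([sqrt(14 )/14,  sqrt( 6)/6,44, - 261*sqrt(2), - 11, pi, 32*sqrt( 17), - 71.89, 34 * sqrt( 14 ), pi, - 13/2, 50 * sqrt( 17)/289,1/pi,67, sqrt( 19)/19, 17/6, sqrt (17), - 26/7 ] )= [-261 * sqrt( 2 ), - 71.89,-11, - 13/2, - 26/7, sqrt( 19)/19, sqrt( 14)/14, 1/pi, sqrt( 6)/6, 50*sqrt(17)/289, 17/6,  pi, pi, sqrt ( 17),44, 67, 34*sqrt(14 ),32*sqrt( 17)]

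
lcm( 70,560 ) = 560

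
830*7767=6446610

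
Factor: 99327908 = 2^2 * 1051^1*23627^1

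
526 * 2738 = 1440188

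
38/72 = 19/36 =0.53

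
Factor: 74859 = 3^1*24953^1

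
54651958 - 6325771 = 48326187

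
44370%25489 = 18881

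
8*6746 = 53968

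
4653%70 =33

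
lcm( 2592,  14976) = 134784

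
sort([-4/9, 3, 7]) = [-4/9, 3,7]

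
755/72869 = 755/72869 = 0.01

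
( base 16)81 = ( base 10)129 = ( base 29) 4D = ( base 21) 63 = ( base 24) 59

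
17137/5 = 3427 +2/5 = 3427.40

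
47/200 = 47/200 =0.23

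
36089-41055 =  - 4966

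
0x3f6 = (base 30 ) 13O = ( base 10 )1014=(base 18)326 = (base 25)1fe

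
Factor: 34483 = 34483^1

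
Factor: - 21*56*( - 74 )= 2^4*3^1 *7^2*37^1 =87024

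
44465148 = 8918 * 4986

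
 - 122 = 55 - 177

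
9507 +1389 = 10896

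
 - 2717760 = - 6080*447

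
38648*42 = 1623216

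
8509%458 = 265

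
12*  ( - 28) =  - 336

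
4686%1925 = 836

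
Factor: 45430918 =2^1*13^2 * 257^1*523^1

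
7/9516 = 7/9516= 0.00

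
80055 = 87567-7512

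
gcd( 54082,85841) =7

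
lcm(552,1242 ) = 4968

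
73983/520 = 5691/40 = 142.28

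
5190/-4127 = -2 + 3064/4127= - 1.26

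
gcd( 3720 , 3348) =372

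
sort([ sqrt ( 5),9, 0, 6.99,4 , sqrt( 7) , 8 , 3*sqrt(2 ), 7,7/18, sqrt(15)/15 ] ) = [0,sqrt (15 )/15,7/18,sqrt( 5), sqrt( 7) , 4, 3*sqrt(2), 6.99 , 7,8, 9]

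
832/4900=208/1225 = 0.17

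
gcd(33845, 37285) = 5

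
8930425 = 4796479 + 4133946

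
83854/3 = 83854/3  =  27951.33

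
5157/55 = 5157/55 = 93.76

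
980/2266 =490/1133 = 0.43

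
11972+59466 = 71438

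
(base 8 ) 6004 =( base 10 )3076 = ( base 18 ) 98G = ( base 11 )2347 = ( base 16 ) C04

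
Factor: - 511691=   -511691^1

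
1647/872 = 1 + 775/872 = 1.89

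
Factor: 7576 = 2^3*947^1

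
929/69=929/69 = 13.46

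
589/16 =589/16  =  36.81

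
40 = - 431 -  - 471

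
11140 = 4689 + 6451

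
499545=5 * 99909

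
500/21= 500/21= 23.81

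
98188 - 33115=65073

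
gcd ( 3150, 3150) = 3150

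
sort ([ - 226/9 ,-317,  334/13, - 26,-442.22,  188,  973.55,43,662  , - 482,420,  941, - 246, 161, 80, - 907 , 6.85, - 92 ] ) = [ -907 , - 482 , - 442.22  ,  -  317 ,-246,  -  92 , - 26, - 226/9 , 6.85,334/13,43, 80, 161, 188,  420,  662, 941, 973.55] 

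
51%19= 13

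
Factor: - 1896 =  - 2^3*3^1*79^1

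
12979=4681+8298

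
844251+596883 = 1441134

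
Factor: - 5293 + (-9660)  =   - 14953  =  - 19^1*787^1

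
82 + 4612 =4694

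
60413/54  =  60413/54 = 1118.76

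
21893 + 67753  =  89646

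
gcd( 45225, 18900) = 675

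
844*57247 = 48316468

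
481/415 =1 + 66/415=1.16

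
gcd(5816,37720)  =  8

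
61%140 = 61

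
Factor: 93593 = 173^1*541^1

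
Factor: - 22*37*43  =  -35002 = - 2^1*11^1*37^1*43^1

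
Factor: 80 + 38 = 118=   2^1*59^1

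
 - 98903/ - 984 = 98903/984 = 100.51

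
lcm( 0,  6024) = 0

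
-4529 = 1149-5678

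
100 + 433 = 533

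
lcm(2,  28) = 28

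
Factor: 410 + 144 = 2^1*277^1 = 554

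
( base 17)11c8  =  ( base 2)1010100100110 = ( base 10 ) 5414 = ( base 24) 99E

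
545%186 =173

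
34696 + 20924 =55620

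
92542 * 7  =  647794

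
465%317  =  148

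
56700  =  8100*7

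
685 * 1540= 1054900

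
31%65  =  31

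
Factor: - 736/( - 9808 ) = 2^1*23^1 * 613^( - 1) = 46/613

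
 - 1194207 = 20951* ( - 57)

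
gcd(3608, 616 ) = 88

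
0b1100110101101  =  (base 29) 7NJ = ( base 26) 9il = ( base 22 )dch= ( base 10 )6573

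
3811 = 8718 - 4907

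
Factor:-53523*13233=-708269859=-3^3*11^1 * 19^1 * 313^1 *401^1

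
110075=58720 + 51355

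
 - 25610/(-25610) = 1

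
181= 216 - 35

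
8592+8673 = 17265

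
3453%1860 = 1593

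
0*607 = 0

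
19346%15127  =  4219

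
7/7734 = 7/7734 = 0.00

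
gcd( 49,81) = 1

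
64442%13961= 8598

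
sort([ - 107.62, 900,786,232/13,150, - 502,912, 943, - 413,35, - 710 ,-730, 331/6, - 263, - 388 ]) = [ - 730 , - 710 , - 502, - 413, - 388, - 263, - 107.62,232/13, 35,331/6, 150, 786,900,912,  943 ]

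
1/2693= 1/2693 = 0.00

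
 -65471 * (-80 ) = 5237680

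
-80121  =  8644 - 88765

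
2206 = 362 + 1844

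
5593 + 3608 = 9201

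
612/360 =17/10 = 1.70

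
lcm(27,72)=216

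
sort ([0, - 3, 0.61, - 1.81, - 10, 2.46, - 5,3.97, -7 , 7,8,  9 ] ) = [ - 10, - 7, - 5, - 3,  -  1.81,0,0.61,2.46,3.97,7 , 8 , 9]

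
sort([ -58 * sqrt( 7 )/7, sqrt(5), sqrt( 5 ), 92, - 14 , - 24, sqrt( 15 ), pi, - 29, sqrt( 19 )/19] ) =[-29, - 24, - 58*sqrt( 7 )/7  , - 14 , sqrt(19 ) /19,  sqrt (5 ), sqrt( 5 ), pi,sqrt( 15 ), 92]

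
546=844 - 298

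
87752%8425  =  3502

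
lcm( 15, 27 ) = 135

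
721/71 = 721/71 =10.15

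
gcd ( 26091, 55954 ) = 1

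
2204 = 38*58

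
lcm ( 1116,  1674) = 3348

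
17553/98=17553/98 = 179.11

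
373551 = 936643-563092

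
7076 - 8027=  - 951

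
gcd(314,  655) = 1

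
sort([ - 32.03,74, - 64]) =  [-64, - 32.03,74]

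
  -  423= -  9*47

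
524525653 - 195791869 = 328733784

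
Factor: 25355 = 5^1*11^1*461^1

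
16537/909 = 16537/909 = 18.19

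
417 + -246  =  171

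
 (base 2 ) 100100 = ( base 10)36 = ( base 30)16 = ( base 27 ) 19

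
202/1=202 = 202.00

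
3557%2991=566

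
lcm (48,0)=0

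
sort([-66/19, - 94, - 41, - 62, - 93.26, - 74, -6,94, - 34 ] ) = [ - 94, - 93.26 , - 74, - 62, - 41, - 34, - 6, - 66/19 , 94] 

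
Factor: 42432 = 2^6 * 3^1*13^1*17^1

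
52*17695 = 920140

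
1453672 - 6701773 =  - 5248101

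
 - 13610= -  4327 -9283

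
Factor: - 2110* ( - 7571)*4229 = 67557471490 = 2^1*5^1*67^1*113^1*211^1*4229^1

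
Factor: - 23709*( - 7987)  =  3^1*7^3*163^1*1129^1 = 189363783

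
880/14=62 + 6/7   =  62.86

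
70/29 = 70/29 = 2.41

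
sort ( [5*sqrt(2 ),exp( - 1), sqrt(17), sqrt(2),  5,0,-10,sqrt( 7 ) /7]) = [ - 10, 0 , exp( -1),  sqrt( 7)/7, sqrt(2),sqrt(17), 5,5 * sqrt(2)] 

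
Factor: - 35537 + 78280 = 42743=42743^1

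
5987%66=47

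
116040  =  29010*4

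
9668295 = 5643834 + 4024461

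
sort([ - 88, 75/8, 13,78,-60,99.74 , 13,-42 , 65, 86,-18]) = [ - 88,-60, - 42,-18,75/8,13,  13,65, 78,86,99.74 ] 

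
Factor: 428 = 2^2 * 107^1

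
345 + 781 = 1126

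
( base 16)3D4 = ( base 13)5A5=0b1111010100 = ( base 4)33110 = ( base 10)980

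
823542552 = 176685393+646857159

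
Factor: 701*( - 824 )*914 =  - 2^4*103^1*457^1*701^1 = - 527948336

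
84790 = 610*139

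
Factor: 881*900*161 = 127656900 = 2^2*3^2 * 5^2 * 7^1 * 23^1 *881^1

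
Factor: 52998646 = 2^1*233^1*113731^1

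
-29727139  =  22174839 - 51901978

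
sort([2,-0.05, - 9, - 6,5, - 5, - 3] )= [ - 9,-6,- 5, - 3, - 0.05,2 , 5]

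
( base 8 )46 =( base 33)15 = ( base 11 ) 35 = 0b100110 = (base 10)38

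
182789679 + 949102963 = 1131892642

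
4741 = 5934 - 1193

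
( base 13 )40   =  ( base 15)37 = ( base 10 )52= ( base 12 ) 44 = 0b110100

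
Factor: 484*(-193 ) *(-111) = 10368732 = 2^2*3^1*11^2*37^1 * 193^1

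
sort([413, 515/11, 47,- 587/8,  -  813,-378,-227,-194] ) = [-813, - 378,-227,-194,-587/8, 515/11 , 47,  413]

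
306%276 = 30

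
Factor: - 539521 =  - 43^1*12547^1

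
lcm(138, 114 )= 2622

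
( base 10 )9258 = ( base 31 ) 9jk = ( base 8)22052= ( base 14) 3534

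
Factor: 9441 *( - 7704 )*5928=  - 431163974592 = - 2^6*3^5*13^1 * 19^1*107^1 * 1049^1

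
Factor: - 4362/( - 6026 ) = 3^1*23^(-1) * 131^( - 1)*727^1=2181/3013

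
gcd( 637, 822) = 1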